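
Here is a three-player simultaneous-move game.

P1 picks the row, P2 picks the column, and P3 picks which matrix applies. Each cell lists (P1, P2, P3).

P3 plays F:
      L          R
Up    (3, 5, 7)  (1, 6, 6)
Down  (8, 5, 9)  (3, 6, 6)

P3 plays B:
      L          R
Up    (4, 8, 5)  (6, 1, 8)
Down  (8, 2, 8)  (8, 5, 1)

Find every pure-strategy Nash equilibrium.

For each strategy profile, look for a profitable unilateral deviation.
(Up, L, F): P1 can switch to Down (3 → 8). Not NE.
(Up, L, B): P1 can switch to Down (4 → 8). Not NE.
(Up, R, F): P1 can switch to Down (1 → 3). Not NE.
(Up, R, B): P1 can switch to Down (6 → 8). Not NE.
(Down, L, F): P2 can switch to R (5 → 6). Not NE.
(Down, L, B): P2 can switch to R (2 → 5). Not NE.
(Down, R, F): P1 gets 3, best alternative 1; P2 gets 6, best alternative 5; P3 gets 6, best alternative 1. No profitable deviation — NE.
(Down, R, B): P3 can switch to F (1 → 6). Not NE.

(Down, R, F)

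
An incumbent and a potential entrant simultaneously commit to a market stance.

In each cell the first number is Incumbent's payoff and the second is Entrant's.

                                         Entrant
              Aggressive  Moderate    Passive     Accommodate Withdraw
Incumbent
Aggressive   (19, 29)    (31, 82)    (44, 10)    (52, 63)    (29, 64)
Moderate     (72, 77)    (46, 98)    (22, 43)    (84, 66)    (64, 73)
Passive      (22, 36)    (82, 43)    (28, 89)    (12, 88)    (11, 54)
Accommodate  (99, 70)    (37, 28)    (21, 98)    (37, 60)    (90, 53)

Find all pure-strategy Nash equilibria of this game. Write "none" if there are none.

Incumbent against Aggressive: payoffs 19, 72, 22, 99 → best response Accommodate.
Incumbent against Moderate: payoffs 31, 46, 82, 37 → best response Passive.
Incumbent against Passive: payoffs 44, 22, 28, 21 → best response Aggressive.
Incumbent against Accommodate: payoffs 52, 84, 12, 37 → best response Moderate.
Incumbent against Withdraw: payoffs 29, 64, 11, 90 → best response Accommodate.
Entrant against Aggressive: payoffs 29, 82, 10, 63, 64 → best response Moderate.
Entrant against Moderate: payoffs 77, 98, 43, 66, 73 → best response Moderate.
Entrant against Passive: payoffs 36, 43, 89, 88, 54 → best response Passive.
Entrant against Accommodate: payoffs 70, 28, 98, 60, 53 → best response Passive.
No profile is a mutual best response for all players.

There is no pure-strategy Nash equilibrium.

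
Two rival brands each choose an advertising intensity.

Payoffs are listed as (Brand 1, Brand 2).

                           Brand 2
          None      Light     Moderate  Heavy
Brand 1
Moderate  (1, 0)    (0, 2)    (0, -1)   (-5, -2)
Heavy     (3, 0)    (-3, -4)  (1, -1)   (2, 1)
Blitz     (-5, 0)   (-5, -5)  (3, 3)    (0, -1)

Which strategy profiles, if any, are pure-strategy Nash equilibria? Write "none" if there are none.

Pure-strategy Nash equilibria: (Moderate, Light); (Heavy, Heavy); (Blitz, Moderate)

(Moderate, None): Brand 1 can switch to Heavy (1 → 3). Not NE.
(Moderate, Light): Brand 1 gets 0, best alternative -3; Brand 2 gets 2, best alternative 0. No profitable deviation — NE.
(Moderate, Moderate): Brand 1 can switch to Heavy (0 → 1). Not NE.
(Moderate, Heavy): Brand 1 can switch to Heavy (-5 → 2). Not NE.
(Heavy, None): Brand 2 can switch to Heavy (0 → 1). Not NE.
(Heavy, Light): Brand 1 can switch to Moderate (-3 → 0). Not NE.
(Heavy, Moderate): Brand 1 can switch to Blitz (1 → 3). Not NE.
(Heavy, Heavy): Brand 1 gets 2, best alternative 0; Brand 2 gets 1, best alternative 0. No profitable deviation — NE.
(Blitz, None): Brand 1 can switch to Moderate (-5 → 1). Not NE.
(Blitz, Light): Brand 1 can switch to Moderate (-5 → 0). Not NE.
(Blitz, Moderate): Brand 1 gets 3, best alternative 1; Brand 2 gets 3, best alternative 0. No profitable deviation — NE.
(The remaining 1 profile has a profitable deviation by the same check.)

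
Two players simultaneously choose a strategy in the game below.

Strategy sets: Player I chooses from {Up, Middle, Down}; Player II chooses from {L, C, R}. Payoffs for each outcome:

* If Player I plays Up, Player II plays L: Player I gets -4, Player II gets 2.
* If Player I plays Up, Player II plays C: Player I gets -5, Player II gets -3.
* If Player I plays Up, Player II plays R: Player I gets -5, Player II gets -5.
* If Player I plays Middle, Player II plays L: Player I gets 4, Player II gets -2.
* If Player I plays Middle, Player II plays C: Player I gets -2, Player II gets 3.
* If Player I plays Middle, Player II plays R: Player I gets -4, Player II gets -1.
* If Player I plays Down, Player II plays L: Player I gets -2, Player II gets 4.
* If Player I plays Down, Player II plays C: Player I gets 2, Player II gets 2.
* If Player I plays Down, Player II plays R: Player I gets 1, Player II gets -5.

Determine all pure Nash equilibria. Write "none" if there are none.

No pure-strategy Nash equilibrium.

Player I against L: payoffs -4, 4, -2 → best response Middle.
Player I against C: payoffs -5, -2, 2 → best response Down.
Player I against R: payoffs -5, -4, 1 → best response Down.
Player II against Up: payoffs 2, -3, -5 → best response L.
Player II against Middle: payoffs -2, 3, -1 → best response C.
Player II against Down: payoffs 4, 2, -5 → best response L.
No profile is a mutual best response for all players.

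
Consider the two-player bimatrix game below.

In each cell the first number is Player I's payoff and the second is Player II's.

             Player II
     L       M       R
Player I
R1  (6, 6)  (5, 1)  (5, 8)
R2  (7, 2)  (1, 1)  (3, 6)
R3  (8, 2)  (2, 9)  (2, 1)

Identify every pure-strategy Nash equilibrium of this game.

(R1, L): Player I can switch to R2 (6 → 7). Not NE.
(R1, M): Player II can switch to L (1 → 6). Not NE.
(R1, R): Player I gets 5, best alternative 3; Player II gets 8, best alternative 6. No profitable deviation — NE.
(R2, L): Player I can switch to R3 (7 → 8). Not NE.
(R2, M): Player I can switch to R1 (1 → 5). Not NE.
(R2, R): Player I can switch to R1 (3 → 5). Not NE.
(R3, L): Player II can switch to M (2 → 9). Not NE.
(R3, M): Player I can switch to R1 (2 → 5). Not NE.
(R3, R): Player I can switch to R1 (2 → 5). Not NE.

Pure NE: (R1, R)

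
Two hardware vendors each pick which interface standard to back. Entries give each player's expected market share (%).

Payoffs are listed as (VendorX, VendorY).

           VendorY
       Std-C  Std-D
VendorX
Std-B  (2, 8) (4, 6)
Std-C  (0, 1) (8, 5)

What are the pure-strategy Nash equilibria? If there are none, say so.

(Std-B, Std-C), (Std-C, Std-D)

For each player, find the best response to each opponent profile; mutual best responses are the pure NE.
VendorX against Std-C: payoffs 2, 0 → best response Std-B.
VendorX against Std-D: payoffs 4, 8 → best response Std-C.
VendorY against Std-B: payoffs 8, 6 → best response Std-C.
VendorY against Std-C: payoffs 1, 5 → best response Std-D.
Mutual best responses: (Std-B, Std-C); (Std-C, Std-D).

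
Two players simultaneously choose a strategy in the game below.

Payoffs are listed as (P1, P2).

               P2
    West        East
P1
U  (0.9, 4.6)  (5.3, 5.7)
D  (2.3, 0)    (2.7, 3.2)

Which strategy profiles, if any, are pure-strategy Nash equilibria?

(U, East)

(U, West): P1 can switch to D (0.9 → 2.3). Not NE.
(U, East): P1 gets 5.3, best alternative 2.7; P2 gets 5.7, best alternative 4.6. No profitable deviation — NE.
(D, West): P2 can switch to East (0 → 3.2). Not NE.
(D, East): P1 can switch to U (2.7 → 5.3). Not NE.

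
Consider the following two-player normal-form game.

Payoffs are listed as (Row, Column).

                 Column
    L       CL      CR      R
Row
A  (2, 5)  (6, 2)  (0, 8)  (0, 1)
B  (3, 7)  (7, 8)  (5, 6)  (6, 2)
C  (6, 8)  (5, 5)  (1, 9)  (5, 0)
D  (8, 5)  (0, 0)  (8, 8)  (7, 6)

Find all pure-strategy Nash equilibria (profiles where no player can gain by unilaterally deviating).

The pure Nash equilibria are (B, CL) and (D, CR).

Check each profile: it is a Nash equilibrium iff no player can strictly gain by switching unilaterally.
(A, L): Row can switch to B (2 → 3). Not NE.
(A, CL): Row can switch to B (6 → 7). Not NE.
(A, CR): Row can switch to B (0 → 5). Not NE.
(A, R): Row can switch to B (0 → 6). Not NE.
(B, L): Row can switch to C (3 → 6). Not NE.
(B, CL): Row gets 7, best alternative 6; Column gets 8, best alternative 7. No profitable deviation — NE.
(B, CR): Row can switch to D (5 → 8). Not NE.
(B, R): Row can switch to D (6 → 7). Not NE.
(C, L): Row can switch to D (6 → 8). Not NE.
(D, CR): Row gets 8, best alternative 5; Column gets 8, best alternative 6. No profitable deviation — NE.
(The remaining 6 profiles each have a profitable deviation by the same check.)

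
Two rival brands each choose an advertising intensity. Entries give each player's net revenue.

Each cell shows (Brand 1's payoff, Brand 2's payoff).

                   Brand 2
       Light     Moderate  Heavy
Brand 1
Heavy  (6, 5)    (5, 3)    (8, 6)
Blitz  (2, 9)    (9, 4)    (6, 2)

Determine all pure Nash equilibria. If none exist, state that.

The unique pure-strategy Nash equilibrium is (Heavy, Heavy).

Brand 1 against Light: payoffs 6, 2 → best response Heavy.
Brand 1 against Moderate: payoffs 5, 9 → best response Blitz.
Brand 1 against Heavy: payoffs 8, 6 → best response Heavy.
Brand 2 against Heavy: payoffs 5, 3, 6 → best response Heavy.
Brand 2 against Blitz: payoffs 9, 4, 2 → best response Light.
Mutual best responses: (Heavy, Heavy).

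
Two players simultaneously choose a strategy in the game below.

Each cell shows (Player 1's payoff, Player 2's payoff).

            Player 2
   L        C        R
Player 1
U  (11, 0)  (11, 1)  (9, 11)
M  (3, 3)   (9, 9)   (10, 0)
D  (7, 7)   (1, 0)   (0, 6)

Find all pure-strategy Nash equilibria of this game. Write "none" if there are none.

For each strategy profile, look for a profitable unilateral deviation.
(U, L): Player 2 can switch to C (0 → 1). Not NE.
(U, C): Player 2 can switch to R (1 → 11). Not NE.
(U, R): Player 1 can switch to M (9 → 10). Not NE.
(M, L): Player 1 can switch to U (3 → 11). Not NE.
(M, C): Player 1 can switch to U (9 → 11). Not NE.
(M, R): Player 2 can switch to L (0 → 3). Not NE.
(D, L): Player 1 can switch to U (7 → 11). Not NE.
(D, C): Player 1 can switch to U (1 → 11). Not NE.
(D, R): Player 1 can switch to U (0 → 9). Not NE.

There is no pure-strategy Nash equilibrium.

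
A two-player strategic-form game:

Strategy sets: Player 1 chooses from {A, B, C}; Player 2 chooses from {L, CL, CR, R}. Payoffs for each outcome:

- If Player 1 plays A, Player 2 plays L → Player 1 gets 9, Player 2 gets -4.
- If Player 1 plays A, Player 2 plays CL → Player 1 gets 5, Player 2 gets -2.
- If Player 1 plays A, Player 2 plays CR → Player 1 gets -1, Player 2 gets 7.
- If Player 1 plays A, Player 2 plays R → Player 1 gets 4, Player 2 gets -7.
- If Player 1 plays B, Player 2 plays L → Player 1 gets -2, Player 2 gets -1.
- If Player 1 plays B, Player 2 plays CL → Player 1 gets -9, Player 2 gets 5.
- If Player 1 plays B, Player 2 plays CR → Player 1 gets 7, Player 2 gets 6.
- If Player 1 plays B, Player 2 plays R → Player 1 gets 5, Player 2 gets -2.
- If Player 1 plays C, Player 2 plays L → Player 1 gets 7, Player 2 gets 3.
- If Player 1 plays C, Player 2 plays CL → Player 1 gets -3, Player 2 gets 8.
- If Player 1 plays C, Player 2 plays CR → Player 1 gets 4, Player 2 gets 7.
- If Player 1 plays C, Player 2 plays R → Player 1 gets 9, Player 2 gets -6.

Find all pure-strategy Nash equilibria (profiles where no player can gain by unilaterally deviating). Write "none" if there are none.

The unique pure-strategy Nash equilibrium is (B, CR).

For each player, find the best response to each opponent profile; mutual best responses are the pure NE.
Player 1 against L: payoffs 9, -2, 7 → best response A.
Player 1 against CL: payoffs 5, -9, -3 → best response A.
Player 1 against CR: payoffs -1, 7, 4 → best response B.
Player 1 against R: payoffs 4, 5, 9 → best response C.
Player 2 against A: payoffs -4, -2, 7, -7 → best response CR.
Player 2 against B: payoffs -1, 5, 6, -2 → best response CR.
Player 2 against C: payoffs 3, 8, 7, -6 → best response CL.
Mutual best responses: (B, CR).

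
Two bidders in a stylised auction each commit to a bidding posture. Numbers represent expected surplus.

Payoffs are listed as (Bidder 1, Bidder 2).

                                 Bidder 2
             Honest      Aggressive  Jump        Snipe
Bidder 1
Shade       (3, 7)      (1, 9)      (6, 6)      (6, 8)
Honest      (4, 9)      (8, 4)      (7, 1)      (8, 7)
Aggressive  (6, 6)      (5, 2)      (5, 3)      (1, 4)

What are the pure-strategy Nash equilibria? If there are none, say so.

The unique pure-strategy Nash equilibrium is (Aggressive, Honest).

(Shade, Honest): Bidder 1 can switch to Honest (3 → 4). Not NE.
(Shade, Aggressive): Bidder 1 can switch to Honest (1 → 8). Not NE.
(Shade, Jump): Bidder 1 can switch to Honest (6 → 7). Not NE.
(Shade, Snipe): Bidder 1 can switch to Honest (6 → 8). Not NE.
(Honest, Honest): Bidder 1 can switch to Aggressive (4 → 6). Not NE.
(Honest, Aggressive): Bidder 2 can switch to Honest (4 → 9). Not NE.
(Aggressive, Honest): Bidder 1 gets 6, best alternative 4; Bidder 2 gets 6, best alternative 4. No profitable deviation — NE.
(The remaining 5 profiles each have a profitable deviation by the same check.)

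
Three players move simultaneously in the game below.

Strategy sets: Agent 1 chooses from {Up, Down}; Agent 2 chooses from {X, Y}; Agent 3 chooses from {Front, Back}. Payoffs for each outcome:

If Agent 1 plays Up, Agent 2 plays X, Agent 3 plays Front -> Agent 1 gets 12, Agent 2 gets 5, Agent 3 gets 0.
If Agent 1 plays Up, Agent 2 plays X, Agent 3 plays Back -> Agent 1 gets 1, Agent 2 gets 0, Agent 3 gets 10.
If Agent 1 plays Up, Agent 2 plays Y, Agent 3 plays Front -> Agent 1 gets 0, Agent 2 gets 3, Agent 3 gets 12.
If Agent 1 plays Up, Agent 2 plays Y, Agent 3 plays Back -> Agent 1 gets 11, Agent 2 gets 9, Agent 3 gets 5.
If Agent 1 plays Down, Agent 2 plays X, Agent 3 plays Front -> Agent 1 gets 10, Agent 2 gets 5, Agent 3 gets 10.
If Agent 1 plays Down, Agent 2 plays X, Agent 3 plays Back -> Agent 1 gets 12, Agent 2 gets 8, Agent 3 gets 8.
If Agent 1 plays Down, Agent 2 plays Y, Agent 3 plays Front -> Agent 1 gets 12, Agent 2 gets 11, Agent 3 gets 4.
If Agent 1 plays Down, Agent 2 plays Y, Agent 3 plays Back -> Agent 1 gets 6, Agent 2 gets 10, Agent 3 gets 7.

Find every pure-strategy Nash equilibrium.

none

(Up, X, Front): Agent 3 can switch to Back (0 → 10). Not NE.
(Up, X, Back): Agent 1 can switch to Down (1 → 12). Not NE.
(Up, Y, Front): Agent 1 can switch to Down (0 → 12). Not NE.
(Up, Y, Back): Agent 3 can switch to Front (5 → 12). Not NE.
(Down, X, Front): Agent 1 can switch to Up (10 → 12). Not NE.
(Down, X, Back): Agent 2 can switch to Y (8 → 10). Not NE.
(The remaining 2 profiles each have a profitable deviation by the same check.)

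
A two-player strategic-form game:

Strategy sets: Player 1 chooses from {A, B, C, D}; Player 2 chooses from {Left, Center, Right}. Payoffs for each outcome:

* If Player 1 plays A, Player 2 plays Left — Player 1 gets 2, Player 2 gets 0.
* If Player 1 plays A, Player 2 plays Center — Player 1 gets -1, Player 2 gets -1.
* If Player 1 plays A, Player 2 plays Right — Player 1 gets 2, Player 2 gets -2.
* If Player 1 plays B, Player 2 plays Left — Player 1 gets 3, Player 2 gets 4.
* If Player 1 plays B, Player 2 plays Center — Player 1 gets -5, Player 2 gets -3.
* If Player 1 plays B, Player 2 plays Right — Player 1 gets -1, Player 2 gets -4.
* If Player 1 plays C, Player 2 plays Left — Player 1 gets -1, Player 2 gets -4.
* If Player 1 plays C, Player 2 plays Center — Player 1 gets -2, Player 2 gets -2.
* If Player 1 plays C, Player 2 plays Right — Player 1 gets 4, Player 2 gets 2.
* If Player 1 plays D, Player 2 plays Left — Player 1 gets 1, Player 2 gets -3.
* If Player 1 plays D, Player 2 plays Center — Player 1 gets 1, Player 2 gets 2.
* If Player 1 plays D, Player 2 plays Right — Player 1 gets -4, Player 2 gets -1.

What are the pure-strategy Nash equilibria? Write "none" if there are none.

The pure Nash equilibria are (B, Left), (C, Right), (D, Center).

Mark each player's best response to every combination of opponents' strategies; a profile where every player is best-responding is a pure Nash equilibrium.
Player 1 against Left: payoffs 2, 3, -1, 1 → best response B.
Player 1 against Center: payoffs -1, -5, -2, 1 → best response D.
Player 1 against Right: payoffs 2, -1, 4, -4 → best response C.
Player 2 against A: payoffs 0, -1, -2 → best response Left.
Player 2 against B: payoffs 4, -3, -4 → best response Left.
Player 2 against C: payoffs -4, -2, 2 → best response Right.
Player 2 against D: payoffs -3, 2, -1 → best response Center.
Mutual best responses: (B, Left); (C, Right); (D, Center).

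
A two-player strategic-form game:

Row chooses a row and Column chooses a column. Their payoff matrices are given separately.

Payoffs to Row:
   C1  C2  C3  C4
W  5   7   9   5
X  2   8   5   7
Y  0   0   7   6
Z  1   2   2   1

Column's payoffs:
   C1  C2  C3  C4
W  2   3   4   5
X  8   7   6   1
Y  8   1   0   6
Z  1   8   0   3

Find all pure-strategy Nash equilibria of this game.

No pure-strategy Nash equilibrium.

Check each profile: it is a Nash equilibrium iff no player can strictly gain by switching unilaterally.
(W, C1): Column can switch to C2 (2 → 3). Not NE.
(W, C2): Row can switch to X (7 → 8). Not NE.
(W, C3): Column can switch to C4 (4 → 5). Not NE.
(W, C4): Row can switch to X (5 → 7). Not NE.
(X, C1): Row can switch to W (2 → 5). Not NE.
(X, C2): Column can switch to C1 (7 → 8). Not NE.
(X, C3): Row can switch to W (5 → 9). Not NE.
(X, C4): Column can switch to C1 (1 → 8). Not NE.
(Y, C1): Row can switch to W (0 → 5). Not NE.
(Y, C2): Row can switch to W (0 → 7). Not NE.
(Y, C3): Row can switch to W (7 → 9). Not NE.
(Y, C4): Row can switch to X (6 → 7). Not NE.
(The remaining 4 profiles each have a profitable deviation by the same check.)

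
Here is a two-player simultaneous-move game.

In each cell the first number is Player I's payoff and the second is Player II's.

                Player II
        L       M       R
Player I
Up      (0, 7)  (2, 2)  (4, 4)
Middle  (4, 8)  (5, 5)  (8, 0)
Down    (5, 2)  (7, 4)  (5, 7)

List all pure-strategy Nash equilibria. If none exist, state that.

(Up, L): Player I can switch to Middle (0 → 4). Not NE.
(Up, M): Player I can switch to Middle (2 → 5). Not NE.
(Up, R): Player I can switch to Middle (4 → 8). Not NE.
(Middle, L): Player I can switch to Down (4 → 5). Not NE.
(Middle, M): Player I can switch to Down (5 → 7). Not NE.
(Middle, R): Player II can switch to L (0 → 8). Not NE.
(Down, L): Player II can switch to M (2 → 4). Not NE.
(Down, M): Player II can switch to R (4 → 7). Not NE.
(Down, R): Player I can switch to Middle (5 → 8). Not NE.

No pure-strategy Nash equilibrium.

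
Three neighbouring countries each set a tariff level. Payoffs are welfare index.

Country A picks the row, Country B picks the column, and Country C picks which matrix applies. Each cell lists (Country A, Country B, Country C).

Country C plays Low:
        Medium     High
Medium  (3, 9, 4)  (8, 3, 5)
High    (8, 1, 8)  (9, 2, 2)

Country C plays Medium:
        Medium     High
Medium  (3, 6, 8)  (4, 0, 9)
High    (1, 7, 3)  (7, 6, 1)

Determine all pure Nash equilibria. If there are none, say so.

(Medium, Medium, Low): Country A can switch to High (3 → 8). Not NE.
(Medium, Medium, Medium): Country A gets 3, best alternative 1; Country B gets 6, best alternative 0; Country C gets 8, best alternative 4. No profitable deviation — NE.
(Medium, High, Low): Country A can switch to High (8 → 9). Not NE.
(Medium, High, Medium): Country A can switch to High (4 → 7). Not NE.
(High, Medium, Low): Country B can switch to High (1 → 2). Not NE.
(High, Medium, Medium): Country A can switch to Medium (1 → 3). Not NE.
(High, High, Low): Country A gets 9, best alternative 8; Country B gets 2, best alternative 1; Country C gets 2, best alternative 1. No profitable deviation — NE.
(High, High, Medium): Country B can switch to Medium (6 → 7). Not NE.

(Medium, Medium, Medium), (High, High, Low)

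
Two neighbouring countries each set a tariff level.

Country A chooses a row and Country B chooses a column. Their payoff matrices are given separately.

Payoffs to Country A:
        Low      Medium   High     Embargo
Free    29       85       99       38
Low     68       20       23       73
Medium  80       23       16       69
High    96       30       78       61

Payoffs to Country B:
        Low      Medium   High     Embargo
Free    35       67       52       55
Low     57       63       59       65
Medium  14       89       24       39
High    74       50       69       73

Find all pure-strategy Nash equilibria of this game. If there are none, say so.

Country A against Low: payoffs 29, 68, 80, 96 → best response High.
Country A against Medium: payoffs 85, 20, 23, 30 → best response Free.
Country A against High: payoffs 99, 23, 16, 78 → best response Free.
Country A against Embargo: payoffs 38, 73, 69, 61 → best response Low.
Country B against Free: payoffs 35, 67, 52, 55 → best response Medium.
Country B against Low: payoffs 57, 63, 59, 65 → best response Embargo.
Country B against Medium: payoffs 14, 89, 24, 39 → best response Medium.
Country B against High: payoffs 74, 50, 69, 73 → best response Low.
Mutual best responses: (Free, Medium); (Low, Embargo); (High, Low).

Pure-strategy Nash equilibria: (Free, Medium) and (Low, Embargo) and (High, Low)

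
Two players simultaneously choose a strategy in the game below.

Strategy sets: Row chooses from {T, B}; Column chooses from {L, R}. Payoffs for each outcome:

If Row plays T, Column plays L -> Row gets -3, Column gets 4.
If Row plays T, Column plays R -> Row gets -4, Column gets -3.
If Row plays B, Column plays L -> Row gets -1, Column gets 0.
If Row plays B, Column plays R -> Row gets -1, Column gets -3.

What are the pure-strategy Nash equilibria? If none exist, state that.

Pure NE: (B, L)

Check each profile: it is a Nash equilibrium iff no player can strictly gain by switching unilaterally.
(T, L): Row can switch to B (-3 → -1). Not NE.
(T, R): Row can switch to B (-4 → -1). Not NE.
(B, L): Row gets -1, best alternative -3; Column gets 0, best alternative -3. No profitable deviation — NE.
(B, R): Column can switch to L (-3 → 0). Not NE.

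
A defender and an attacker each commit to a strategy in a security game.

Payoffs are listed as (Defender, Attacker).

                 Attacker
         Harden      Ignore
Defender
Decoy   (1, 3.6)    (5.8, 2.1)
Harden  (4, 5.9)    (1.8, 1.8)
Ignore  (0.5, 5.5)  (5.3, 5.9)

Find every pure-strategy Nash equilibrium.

Pure NE: (Harden, Harden)

For each strategy profile, look for a profitable unilateral deviation.
(Decoy, Harden): Defender can switch to Harden (1 → 4). Not NE.
(Decoy, Ignore): Attacker can switch to Harden (2.1 → 3.6). Not NE.
(Harden, Harden): Defender gets 4, best alternative 1; Attacker gets 5.9, best alternative 1.8. No profitable deviation — NE.
(Harden, Ignore): Defender can switch to Decoy (1.8 → 5.8). Not NE.
(Ignore, Harden): Defender can switch to Decoy (0.5 → 1). Not NE.
(Ignore, Ignore): Defender can switch to Decoy (5.3 → 5.8). Not NE.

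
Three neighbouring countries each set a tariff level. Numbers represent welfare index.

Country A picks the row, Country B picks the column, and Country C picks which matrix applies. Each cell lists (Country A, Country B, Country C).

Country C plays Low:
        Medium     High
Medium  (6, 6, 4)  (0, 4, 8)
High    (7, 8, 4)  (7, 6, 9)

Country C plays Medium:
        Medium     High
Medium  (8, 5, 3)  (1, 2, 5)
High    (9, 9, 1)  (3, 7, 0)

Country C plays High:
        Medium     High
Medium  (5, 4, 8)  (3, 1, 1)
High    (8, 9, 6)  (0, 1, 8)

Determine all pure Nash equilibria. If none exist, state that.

(Medium, Medium, Low): Country A can switch to High (6 → 7). Not NE.
(Medium, Medium, Medium): Country A can switch to High (8 → 9). Not NE.
(Medium, Medium, High): Country A can switch to High (5 → 8). Not NE.
(Medium, High, Low): Country A can switch to High (0 → 7). Not NE.
(Medium, High, Medium): Country A can switch to High (1 → 3). Not NE.
(Medium, High, High): Country B can switch to Medium (1 → 4). Not NE.
(High, Medium, Low): Country C can switch to High (4 → 6). Not NE.
(High, Medium, Medium): Country C can switch to Low (1 → 4). Not NE.
(High, Medium, High): Country A gets 8, best alternative 5; Country B gets 9, best alternative 1; Country C gets 6, best alternative 4. No profitable deviation — NE.
(The remaining 3 profiles each have a profitable deviation by the same check.)

(High, Medium, High)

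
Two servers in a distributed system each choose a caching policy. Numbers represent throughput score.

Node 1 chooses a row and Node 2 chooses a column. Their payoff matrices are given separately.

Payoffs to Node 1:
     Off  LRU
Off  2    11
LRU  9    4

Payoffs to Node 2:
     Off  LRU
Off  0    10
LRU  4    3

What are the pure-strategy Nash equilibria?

Node 1 against Off: payoffs 2, 9 → best response LRU.
Node 1 against LRU: payoffs 11, 4 → best response Off.
Node 2 against Off: payoffs 0, 10 → best response LRU.
Node 2 against LRU: payoffs 4, 3 → best response Off.
Mutual best responses: (Off, LRU); (LRU, Off).

Pure-strategy Nash equilibria: (Off, LRU); (LRU, Off)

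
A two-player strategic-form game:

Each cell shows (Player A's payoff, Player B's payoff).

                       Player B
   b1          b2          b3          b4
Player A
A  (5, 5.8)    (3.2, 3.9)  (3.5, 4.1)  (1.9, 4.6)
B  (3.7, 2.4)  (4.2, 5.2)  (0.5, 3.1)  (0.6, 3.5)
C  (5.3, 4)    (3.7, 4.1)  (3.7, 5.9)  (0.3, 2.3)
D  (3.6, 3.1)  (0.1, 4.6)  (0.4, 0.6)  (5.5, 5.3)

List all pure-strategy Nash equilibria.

For each player, find the best response to each opponent profile; mutual best responses are the pure NE.
Player A against b1: payoffs 5, 3.7, 5.3, 3.6 → best response C.
Player A against b2: payoffs 3.2, 4.2, 3.7, 0.1 → best response B.
Player A against b3: payoffs 3.5, 0.5, 3.7, 0.4 → best response C.
Player A against b4: payoffs 1.9, 0.6, 0.3, 5.5 → best response D.
Player B against A: payoffs 5.8, 3.9, 4.1, 4.6 → best response b1.
Player B against B: payoffs 2.4, 5.2, 3.1, 3.5 → best response b2.
Player B against C: payoffs 4, 4.1, 5.9, 2.3 → best response b3.
Player B against D: payoffs 3.1, 4.6, 0.6, 5.3 → best response b4.
Mutual best responses: (B, b2); (C, b3); (D, b4).

(B, b2); (C, b3); (D, b4)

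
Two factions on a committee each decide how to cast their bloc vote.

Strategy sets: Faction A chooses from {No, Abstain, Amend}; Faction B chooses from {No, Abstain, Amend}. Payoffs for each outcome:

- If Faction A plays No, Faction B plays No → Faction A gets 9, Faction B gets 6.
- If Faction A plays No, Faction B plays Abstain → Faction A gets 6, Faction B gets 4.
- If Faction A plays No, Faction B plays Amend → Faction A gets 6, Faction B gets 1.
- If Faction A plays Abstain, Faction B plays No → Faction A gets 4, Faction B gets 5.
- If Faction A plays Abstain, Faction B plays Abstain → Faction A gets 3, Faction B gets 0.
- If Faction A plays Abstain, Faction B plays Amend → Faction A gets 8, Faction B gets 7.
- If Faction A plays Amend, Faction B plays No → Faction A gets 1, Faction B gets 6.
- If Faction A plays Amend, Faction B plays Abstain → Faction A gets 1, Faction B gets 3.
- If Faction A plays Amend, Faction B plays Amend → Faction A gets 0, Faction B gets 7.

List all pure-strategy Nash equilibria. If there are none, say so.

Mark each player's best response to every combination of opponents' strategies; a profile where every player is best-responding is a pure Nash equilibrium.
Faction A against No: payoffs 9, 4, 1 → best response No.
Faction A against Abstain: payoffs 6, 3, 1 → best response No.
Faction A against Amend: payoffs 6, 8, 0 → best response Abstain.
Faction B against No: payoffs 6, 4, 1 → best response No.
Faction B against Abstain: payoffs 5, 0, 7 → best response Amend.
Faction B against Amend: payoffs 6, 3, 7 → best response Amend.
Mutual best responses: (No, No); (Abstain, Amend).

Pure-strategy Nash equilibria: (No, No) and (Abstain, Amend)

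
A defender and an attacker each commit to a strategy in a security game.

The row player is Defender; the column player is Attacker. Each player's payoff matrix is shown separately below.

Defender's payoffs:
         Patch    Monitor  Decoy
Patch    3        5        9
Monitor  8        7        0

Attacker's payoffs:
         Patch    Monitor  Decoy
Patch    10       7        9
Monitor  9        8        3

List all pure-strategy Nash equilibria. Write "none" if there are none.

(Monitor, Patch)

For each player, find the best response to each opponent profile; mutual best responses are the pure NE.
Defender against Patch: payoffs 3, 8 → best response Monitor.
Defender against Monitor: payoffs 5, 7 → best response Monitor.
Defender against Decoy: payoffs 9, 0 → best response Patch.
Attacker against Patch: payoffs 10, 7, 9 → best response Patch.
Attacker against Monitor: payoffs 9, 8, 3 → best response Patch.
Mutual best responses: (Monitor, Patch).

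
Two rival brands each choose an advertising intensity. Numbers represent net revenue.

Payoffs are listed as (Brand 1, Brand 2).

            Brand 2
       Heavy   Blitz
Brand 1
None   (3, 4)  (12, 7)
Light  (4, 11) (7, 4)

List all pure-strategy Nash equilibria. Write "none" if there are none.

Pure-strategy Nash equilibria: (None, Blitz); (Light, Heavy)

For each player, find the best response to each opponent profile; mutual best responses are the pure NE.
Brand 1 against Heavy: payoffs 3, 4 → best response Light.
Brand 1 against Blitz: payoffs 12, 7 → best response None.
Brand 2 against None: payoffs 4, 7 → best response Blitz.
Brand 2 against Light: payoffs 11, 4 → best response Heavy.
Mutual best responses: (None, Blitz); (Light, Heavy).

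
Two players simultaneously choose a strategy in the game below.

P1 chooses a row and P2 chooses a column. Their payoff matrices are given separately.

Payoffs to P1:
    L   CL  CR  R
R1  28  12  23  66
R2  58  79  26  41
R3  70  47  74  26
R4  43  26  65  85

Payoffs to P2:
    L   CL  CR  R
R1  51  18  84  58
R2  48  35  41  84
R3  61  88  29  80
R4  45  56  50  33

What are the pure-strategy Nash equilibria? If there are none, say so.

No pure-strategy Nash equilibrium.

Mark each player's best response to every combination of opponents' strategies; a profile where every player is best-responding is a pure Nash equilibrium.
P1 against L: payoffs 28, 58, 70, 43 → best response R3.
P1 against CL: payoffs 12, 79, 47, 26 → best response R2.
P1 against CR: payoffs 23, 26, 74, 65 → best response R3.
P1 against R: payoffs 66, 41, 26, 85 → best response R4.
P2 against R1: payoffs 51, 18, 84, 58 → best response CR.
P2 against R2: payoffs 48, 35, 41, 84 → best response R.
P2 against R3: payoffs 61, 88, 29, 80 → best response CL.
P2 against R4: payoffs 45, 56, 50, 33 → best response CL.
No profile is a mutual best response for all players.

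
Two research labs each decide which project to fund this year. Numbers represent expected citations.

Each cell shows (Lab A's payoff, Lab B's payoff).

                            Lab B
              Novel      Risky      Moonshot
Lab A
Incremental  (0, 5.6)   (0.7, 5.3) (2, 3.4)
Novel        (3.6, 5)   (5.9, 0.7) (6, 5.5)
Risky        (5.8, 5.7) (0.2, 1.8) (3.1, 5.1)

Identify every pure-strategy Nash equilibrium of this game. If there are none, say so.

(Novel, Moonshot), (Risky, Novel)

Lab A against Novel: payoffs 0, 3.6, 5.8 → best response Risky.
Lab A against Risky: payoffs 0.7, 5.9, 0.2 → best response Novel.
Lab A against Moonshot: payoffs 2, 6, 3.1 → best response Novel.
Lab B against Incremental: payoffs 5.6, 5.3, 3.4 → best response Novel.
Lab B against Novel: payoffs 5, 0.7, 5.5 → best response Moonshot.
Lab B against Risky: payoffs 5.7, 1.8, 5.1 → best response Novel.
Mutual best responses: (Novel, Moonshot); (Risky, Novel).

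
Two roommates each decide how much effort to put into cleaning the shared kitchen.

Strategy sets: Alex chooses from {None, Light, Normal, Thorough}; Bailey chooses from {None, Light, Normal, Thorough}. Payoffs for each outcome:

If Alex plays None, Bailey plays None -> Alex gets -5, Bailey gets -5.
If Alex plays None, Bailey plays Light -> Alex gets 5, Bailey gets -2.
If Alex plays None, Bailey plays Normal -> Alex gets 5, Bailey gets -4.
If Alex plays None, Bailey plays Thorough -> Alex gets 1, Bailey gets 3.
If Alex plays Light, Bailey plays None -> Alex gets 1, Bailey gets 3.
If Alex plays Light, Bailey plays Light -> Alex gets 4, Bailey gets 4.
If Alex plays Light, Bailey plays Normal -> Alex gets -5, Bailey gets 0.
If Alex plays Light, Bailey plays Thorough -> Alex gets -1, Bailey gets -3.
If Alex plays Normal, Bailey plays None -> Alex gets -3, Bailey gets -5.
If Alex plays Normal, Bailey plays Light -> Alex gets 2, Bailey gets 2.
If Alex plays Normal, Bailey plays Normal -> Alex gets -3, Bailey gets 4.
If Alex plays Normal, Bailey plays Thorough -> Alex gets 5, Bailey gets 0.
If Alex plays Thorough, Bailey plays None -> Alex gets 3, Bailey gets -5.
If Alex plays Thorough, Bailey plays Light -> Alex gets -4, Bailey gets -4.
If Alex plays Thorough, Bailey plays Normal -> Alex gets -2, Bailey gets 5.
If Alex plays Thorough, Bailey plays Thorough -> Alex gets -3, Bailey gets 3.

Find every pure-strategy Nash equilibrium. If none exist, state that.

There is no pure-strategy Nash equilibrium.

Alex against None: payoffs -5, 1, -3, 3 → best response Thorough.
Alex against Light: payoffs 5, 4, 2, -4 → best response None.
Alex against Normal: payoffs 5, -5, -3, -2 → best response None.
Alex against Thorough: payoffs 1, -1, 5, -3 → best response Normal.
Bailey against None: payoffs -5, -2, -4, 3 → best response Thorough.
Bailey against Light: payoffs 3, 4, 0, -3 → best response Light.
Bailey against Normal: payoffs -5, 2, 4, 0 → best response Normal.
Bailey against Thorough: payoffs -5, -4, 5, 3 → best response Normal.
No profile is a mutual best response for all players.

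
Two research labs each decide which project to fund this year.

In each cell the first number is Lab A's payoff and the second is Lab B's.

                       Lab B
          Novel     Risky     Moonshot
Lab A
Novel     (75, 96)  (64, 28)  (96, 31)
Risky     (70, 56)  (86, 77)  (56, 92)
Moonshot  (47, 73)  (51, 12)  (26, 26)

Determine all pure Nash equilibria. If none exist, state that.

(Novel, Novel): Lab A gets 75, best alternative 70; Lab B gets 96, best alternative 31. No profitable deviation — NE.
(Novel, Risky): Lab A can switch to Risky (64 → 86). Not NE.
(Novel, Moonshot): Lab B can switch to Novel (31 → 96). Not NE.
(Risky, Novel): Lab A can switch to Novel (70 → 75). Not NE.
(Risky, Risky): Lab B can switch to Moonshot (77 → 92). Not NE.
(Risky, Moonshot): Lab A can switch to Novel (56 → 96). Not NE.
(Moonshot, Novel): Lab A can switch to Novel (47 → 75). Not NE.
(Moonshot, Risky): Lab A can switch to Novel (51 → 64). Not NE.
(Moonshot, Moonshot): Lab A can switch to Novel (26 → 96). Not NE.

(Novel, Novel)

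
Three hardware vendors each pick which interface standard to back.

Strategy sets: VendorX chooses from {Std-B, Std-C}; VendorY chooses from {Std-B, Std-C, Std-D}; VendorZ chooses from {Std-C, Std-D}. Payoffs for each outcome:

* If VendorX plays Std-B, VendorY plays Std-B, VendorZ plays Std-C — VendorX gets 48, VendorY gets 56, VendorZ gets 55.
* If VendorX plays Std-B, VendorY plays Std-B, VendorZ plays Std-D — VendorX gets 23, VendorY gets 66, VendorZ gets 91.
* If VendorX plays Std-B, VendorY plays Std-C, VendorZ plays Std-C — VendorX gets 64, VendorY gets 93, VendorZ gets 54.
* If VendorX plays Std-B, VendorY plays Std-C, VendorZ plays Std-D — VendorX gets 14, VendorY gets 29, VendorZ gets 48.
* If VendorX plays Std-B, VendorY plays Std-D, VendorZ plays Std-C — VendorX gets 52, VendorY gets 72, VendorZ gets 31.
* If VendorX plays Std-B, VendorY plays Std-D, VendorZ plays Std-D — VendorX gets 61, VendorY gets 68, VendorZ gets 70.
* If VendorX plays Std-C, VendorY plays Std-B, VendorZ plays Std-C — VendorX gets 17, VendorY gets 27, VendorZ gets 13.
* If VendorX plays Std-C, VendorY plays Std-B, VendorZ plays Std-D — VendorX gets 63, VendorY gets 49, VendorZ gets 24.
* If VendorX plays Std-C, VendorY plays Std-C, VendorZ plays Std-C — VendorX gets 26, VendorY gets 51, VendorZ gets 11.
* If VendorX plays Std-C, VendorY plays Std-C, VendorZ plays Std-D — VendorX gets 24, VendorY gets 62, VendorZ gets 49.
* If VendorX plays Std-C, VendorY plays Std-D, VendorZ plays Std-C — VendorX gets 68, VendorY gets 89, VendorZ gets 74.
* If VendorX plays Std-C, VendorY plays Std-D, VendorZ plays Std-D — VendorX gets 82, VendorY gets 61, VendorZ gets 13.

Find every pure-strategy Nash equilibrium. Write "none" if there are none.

VendorX against (Std-B, Std-C): payoffs 48, 17 → best response Std-B.
VendorX against (Std-B, Std-D): payoffs 23, 63 → best response Std-C.
VendorX against (Std-C, Std-C): payoffs 64, 26 → best response Std-B.
VendorX against (Std-C, Std-D): payoffs 14, 24 → best response Std-C.
VendorX against (Std-D, Std-C): payoffs 52, 68 → best response Std-C.
VendorX against (Std-D, Std-D): payoffs 61, 82 → best response Std-C.
VendorY against (Std-B, Std-C): payoffs 56, 93, 72 → best response Std-C.
VendorY against (Std-B, Std-D): payoffs 66, 29, 68 → best response Std-D.
VendorY against (Std-C, Std-C): payoffs 27, 51, 89 → best response Std-D.
VendorY against (Std-C, Std-D): payoffs 49, 62, 61 → best response Std-C.
VendorZ against (Std-B, Std-B): payoffs 55, 91 → best response Std-D.
VendorZ against (Std-B, Std-C): payoffs 54, 48 → best response Std-C.
VendorZ against (Std-B, Std-D): payoffs 31, 70 → best response Std-D.
VendorZ against (Std-C, Std-B): payoffs 13, 24 → best response Std-D.
VendorZ against (Std-C, Std-C): payoffs 11, 49 → best response Std-D.
VendorZ against (Std-C, Std-D): payoffs 74, 13 → best response Std-C.
Mutual best responses: (Std-B, Std-C, Std-C); (Std-C, Std-C, Std-D); (Std-C, Std-D, Std-C).

Pure-strategy Nash equilibria: (Std-B, Std-C, Std-C); (Std-C, Std-C, Std-D); (Std-C, Std-D, Std-C)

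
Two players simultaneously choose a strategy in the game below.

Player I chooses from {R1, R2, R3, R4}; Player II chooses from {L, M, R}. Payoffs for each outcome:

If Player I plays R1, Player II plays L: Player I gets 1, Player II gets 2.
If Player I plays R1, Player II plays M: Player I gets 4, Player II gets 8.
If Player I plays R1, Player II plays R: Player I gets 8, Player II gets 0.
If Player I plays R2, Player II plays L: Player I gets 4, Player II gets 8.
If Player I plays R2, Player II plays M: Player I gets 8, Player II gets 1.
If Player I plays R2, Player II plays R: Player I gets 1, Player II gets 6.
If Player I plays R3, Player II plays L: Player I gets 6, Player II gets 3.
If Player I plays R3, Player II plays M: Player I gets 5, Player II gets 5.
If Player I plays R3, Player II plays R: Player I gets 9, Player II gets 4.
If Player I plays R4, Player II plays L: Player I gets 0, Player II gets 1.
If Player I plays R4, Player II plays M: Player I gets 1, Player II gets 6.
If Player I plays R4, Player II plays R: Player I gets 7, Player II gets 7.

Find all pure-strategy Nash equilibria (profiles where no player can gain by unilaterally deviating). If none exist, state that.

(R1, L): Player I can switch to R2 (1 → 4). Not NE.
(R1, M): Player I can switch to R2 (4 → 8). Not NE.
(R1, R): Player I can switch to R3 (8 → 9). Not NE.
(R2, L): Player I can switch to R3 (4 → 6). Not NE.
(R2, M): Player II can switch to L (1 → 8). Not NE.
(R2, R): Player I can switch to R1 (1 → 8). Not NE.
(R3, L): Player II can switch to M (3 → 5). Not NE.
(R3, M): Player I can switch to R2 (5 → 8). Not NE.
(R3, R): Player II can switch to M (4 → 5). Not NE.
(R4, L): Player I can switch to R1 (0 → 1). Not NE.
(The remaining 2 profiles each have a profitable deviation by the same check.)

This game has no pure Nash equilibrium.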